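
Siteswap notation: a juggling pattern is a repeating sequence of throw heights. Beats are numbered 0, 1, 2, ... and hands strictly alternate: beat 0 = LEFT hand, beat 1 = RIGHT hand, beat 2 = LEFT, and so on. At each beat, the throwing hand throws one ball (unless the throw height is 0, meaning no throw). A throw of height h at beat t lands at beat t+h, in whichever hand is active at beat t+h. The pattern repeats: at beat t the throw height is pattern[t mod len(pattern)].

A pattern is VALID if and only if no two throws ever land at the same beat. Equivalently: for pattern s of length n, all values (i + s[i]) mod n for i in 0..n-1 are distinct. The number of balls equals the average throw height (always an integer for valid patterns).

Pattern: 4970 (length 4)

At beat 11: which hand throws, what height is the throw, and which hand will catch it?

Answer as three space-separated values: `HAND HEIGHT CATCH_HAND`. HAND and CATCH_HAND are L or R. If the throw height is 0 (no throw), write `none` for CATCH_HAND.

Beat 11: 11 mod 2 = 1, so hand = R
Throw height = pattern[11 mod 4] = pattern[3] = 0

Answer: R 0 none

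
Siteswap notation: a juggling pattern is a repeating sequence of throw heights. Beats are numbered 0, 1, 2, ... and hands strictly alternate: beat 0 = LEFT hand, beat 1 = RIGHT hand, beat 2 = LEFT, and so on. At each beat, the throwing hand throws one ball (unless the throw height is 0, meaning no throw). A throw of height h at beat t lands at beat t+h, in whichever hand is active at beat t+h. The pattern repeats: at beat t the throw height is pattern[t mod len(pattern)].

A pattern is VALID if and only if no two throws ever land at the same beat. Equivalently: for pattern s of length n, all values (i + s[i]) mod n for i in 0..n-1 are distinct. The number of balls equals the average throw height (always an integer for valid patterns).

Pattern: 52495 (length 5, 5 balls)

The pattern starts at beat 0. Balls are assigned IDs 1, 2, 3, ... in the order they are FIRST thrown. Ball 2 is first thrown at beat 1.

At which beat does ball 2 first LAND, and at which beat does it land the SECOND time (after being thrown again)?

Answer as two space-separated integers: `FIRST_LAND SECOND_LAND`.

Answer: 3 12

Derivation:
Beat 0 (L): throw ball1 h=5 -> lands@5:R; in-air after throw: [b1@5:R]
Beat 1 (R): throw ball2 h=2 -> lands@3:R; in-air after throw: [b2@3:R b1@5:R]
Beat 2 (L): throw ball3 h=4 -> lands@6:L; in-air after throw: [b2@3:R b1@5:R b3@6:L]
Beat 3 (R): throw ball2 h=9 -> lands@12:L; in-air after throw: [b1@5:R b3@6:L b2@12:L]
Beat 4 (L): throw ball4 h=5 -> lands@9:R; in-air after throw: [b1@5:R b3@6:L b4@9:R b2@12:L]
Beat 5 (R): throw ball1 h=5 -> lands@10:L; in-air after throw: [b3@6:L b4@9:R b1@10:L b2@12:L]
Beat 6 (L): throw ball3 h=2 -> lands@8:L; in-air after throw: [b3@8:L b4@9:R b1@10:L b2@12:L]
Beat 7 (R): throw ball5 h=4 -> lands@11:R; in-air after throw: [b3@8:L b4@9:R b1@10:L b5@11:R b2@12:L]
Beat 8 (L): throw ball3 h=9 -> lands@17:R; in-air after throw: [b4@9:R b1@10:L b5@11:R b2@12:L b3@17:R]
Beat 9 (R): throw ball4 h=5 -> lands@14:L; in-air after throw: [b1@10:L b5@11:R b2@12:L b4@14:L b3@17:R]
Beat 10 (L): throw ball1 h=5 -> lands@15:R; in-air after throw: [b5@11:R b2@12:L b4@14:L b1@15:R b3@17:R]
Beat 11 (R): throw ball5 h=2 -> lands@13:R; in-air after throw: [b2@12:L b5@13:R b4@14:L b1@15:R b3@17:R]
Beat 12 (L): throw ball2 h=4 -> lands@16:L; in-air after throw: [b5@13:R b4@14:L b1@15:R b2@16:L b3@17:R]
Ball 2: thrown@1 h=2 -> first land @3; rethrown@3 h=9 -> second land @12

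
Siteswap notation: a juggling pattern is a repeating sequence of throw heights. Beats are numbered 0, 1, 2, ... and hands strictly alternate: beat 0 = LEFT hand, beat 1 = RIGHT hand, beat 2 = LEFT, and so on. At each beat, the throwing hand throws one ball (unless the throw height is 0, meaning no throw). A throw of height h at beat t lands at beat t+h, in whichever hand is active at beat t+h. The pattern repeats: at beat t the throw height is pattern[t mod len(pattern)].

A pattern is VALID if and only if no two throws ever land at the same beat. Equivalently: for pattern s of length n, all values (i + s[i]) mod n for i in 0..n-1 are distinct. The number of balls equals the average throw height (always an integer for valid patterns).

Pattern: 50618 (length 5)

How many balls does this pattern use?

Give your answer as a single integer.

Answer: 4

Derivation:
Pattern = [5, 0, 6, 1, 8], length n = 5
  position 0: throw height = 5, running sum = 5
  position 1: throw height = 0, running sum = 5
  position 2: throw height = 6, running sum = 11
  position 3: throw height = 1, running sum = 12
  position 4: throw height = 8, running sum = 20
Total sum = 20; balls = sum / n = 20 / 5 = 4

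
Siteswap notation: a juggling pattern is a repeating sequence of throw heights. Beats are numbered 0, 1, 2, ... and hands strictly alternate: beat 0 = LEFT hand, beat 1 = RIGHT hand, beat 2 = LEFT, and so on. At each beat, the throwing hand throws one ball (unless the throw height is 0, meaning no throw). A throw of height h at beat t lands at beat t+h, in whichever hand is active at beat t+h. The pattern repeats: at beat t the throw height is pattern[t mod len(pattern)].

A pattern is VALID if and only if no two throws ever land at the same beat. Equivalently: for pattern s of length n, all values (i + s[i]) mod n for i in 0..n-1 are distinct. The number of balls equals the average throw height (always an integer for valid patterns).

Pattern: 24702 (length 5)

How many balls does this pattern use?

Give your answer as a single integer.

Pattern = [2, 4, 7, 0, 2], length n = 5
  position 0: throw height = 2, running sum = 2
  position 1: throw height = 4, running sum = 6
  position 2: throw height = 7, running sum = 13
  position 3: throw height = 0, running sum = 13
  position 4: throw height = 2, running sum = 15
Total sum = 15; balls = sum / n = 15 / 5 = 3

Answer: 3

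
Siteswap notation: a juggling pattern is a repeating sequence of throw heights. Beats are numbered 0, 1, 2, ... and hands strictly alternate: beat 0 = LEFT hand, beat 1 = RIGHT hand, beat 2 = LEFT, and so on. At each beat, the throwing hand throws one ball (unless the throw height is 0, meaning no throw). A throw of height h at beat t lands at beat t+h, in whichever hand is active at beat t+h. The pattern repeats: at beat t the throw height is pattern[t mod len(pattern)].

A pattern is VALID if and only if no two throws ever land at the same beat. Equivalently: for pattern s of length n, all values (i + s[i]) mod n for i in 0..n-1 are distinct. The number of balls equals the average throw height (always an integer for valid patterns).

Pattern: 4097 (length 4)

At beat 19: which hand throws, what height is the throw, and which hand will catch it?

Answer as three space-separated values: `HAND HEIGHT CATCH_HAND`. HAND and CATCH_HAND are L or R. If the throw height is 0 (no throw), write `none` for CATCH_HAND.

Beat 19: 19 mod 2 = 1, so hand = R
Throw height = pattern[19 mod 4] = pattern[3] = 7
Lands at beat 19+7=26, 26 mod 2 = 0, so catch hand = L

Answer: R 7 L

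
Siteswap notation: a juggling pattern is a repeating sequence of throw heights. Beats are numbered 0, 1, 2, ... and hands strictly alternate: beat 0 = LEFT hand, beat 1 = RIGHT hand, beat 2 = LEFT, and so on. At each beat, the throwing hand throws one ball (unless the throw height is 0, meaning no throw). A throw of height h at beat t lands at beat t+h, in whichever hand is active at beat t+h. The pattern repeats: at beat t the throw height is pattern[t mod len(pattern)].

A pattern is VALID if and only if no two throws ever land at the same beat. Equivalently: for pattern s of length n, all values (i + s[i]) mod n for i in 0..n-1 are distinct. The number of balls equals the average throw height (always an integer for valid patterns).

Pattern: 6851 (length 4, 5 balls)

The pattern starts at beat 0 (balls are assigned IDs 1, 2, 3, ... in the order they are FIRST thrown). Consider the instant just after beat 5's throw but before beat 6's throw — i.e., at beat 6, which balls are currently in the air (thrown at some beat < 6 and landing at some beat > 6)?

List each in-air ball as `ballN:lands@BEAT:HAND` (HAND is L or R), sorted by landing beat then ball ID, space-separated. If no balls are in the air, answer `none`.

Beat 0 (L): throw ball1 h=6 -> lands@6:L; in-air after throw: [b1@6:L]
Beat 1 (R): throw ball2 h=8 -> lands@9:R; in-air after throw: [b1@6:L b2@9:R]
Beat 2 (L): throw ball3 h=5 -> lands@7:R; in-air after throw: [b1@6:L b3@7:R b2@9:R]
Beat 3 (R): throw ball4 h=1 -> lands@4:L; in-air after throw: [b4@4:L b1@6:L b3@7:R b2@9:R]
Beat 4 (L): throw ball4 h=6 -> lands@10:L; in-air after throw: [b1@6:L b3@7:R b2@9:R b4@10:L]
Beat 5 (R): throw ball5 h=8 -> lands@13:R; in-air after throw: [b1@6:L b3@7:R b2@9:R b4@10:L b5@13:R]
Beat 6 (L): throw ball1 h=5 -> lands@11:R; in-air after throw: [b3@7:R b2@9:R b4@10:L b1@11:R b5@13:R]

Answer: ball3:lands@7:R ball2:lands@9:R ball4:lands@10:L ball5:lands@13:R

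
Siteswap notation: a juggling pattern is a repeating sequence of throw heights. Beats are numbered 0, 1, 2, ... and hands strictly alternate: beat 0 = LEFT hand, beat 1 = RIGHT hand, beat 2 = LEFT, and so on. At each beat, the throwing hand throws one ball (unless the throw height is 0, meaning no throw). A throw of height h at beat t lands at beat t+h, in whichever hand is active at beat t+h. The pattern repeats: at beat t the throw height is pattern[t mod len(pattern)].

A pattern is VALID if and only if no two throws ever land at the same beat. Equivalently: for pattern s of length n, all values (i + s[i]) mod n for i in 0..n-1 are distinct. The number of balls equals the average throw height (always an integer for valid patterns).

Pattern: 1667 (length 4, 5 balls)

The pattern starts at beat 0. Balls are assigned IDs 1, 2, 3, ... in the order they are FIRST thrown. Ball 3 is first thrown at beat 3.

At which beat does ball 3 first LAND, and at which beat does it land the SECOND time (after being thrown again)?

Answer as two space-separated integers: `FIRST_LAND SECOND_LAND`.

Beat 0 (L): throw ball1 h=1 -> lands@1:R; in-air after throw: [b1@1:R]
Beat 1 (R): throw ball1 h=6 -> lands@7:R; in-air after throw: [b1@7:R]
Beat 2 (L): throw ball2 h=6 -> lands@8:L; in-air after throw: [b1@7:R b2@8:L]
Beat 3 (R): throw ball3 h=7 -> lands@10:L; in-air after throw: [b1@7:R b2@8:L b3@10:L]
Beat 4 (L): throw ball4 h=1 -> lands@5:R; in-air after throw: [b4@5:R b1@7:R b2@8:L b3@10:L]
Beat 5 (R): throw ball4 h=6 -> lands@11:R; in-air after throw: [b1@7:R b2@8:L b3@10:L b4@11:R]
Beat 6 (L): throw ball5 h=6 -> lands@12:L; in-air after throw: [b1@7:R b2@8:L b3@10:L b4@11:R b5@12:L]
Beat 7 (R): throw ball1 h=7 -> lands@14:L; in-air after throw: [b2@8:L b3@10:L b4@11:R b5@12:L b1@14:L]
Beat 8 (L): throw ball2 h=1 -> lands@9:R; in-air after throw: [b2@9:R b3@10:L b4@11:R b5@12:L b1@14:L]
Beat 9 (R): throw ball2 h=6 -> lands@15:R; in-air after throw: [b3@10:L b4@11:R b5@12:L b1@14:L b2@15:R]
Beat 10 (L): throw ball3 h=6 -> lands@16:L; in-air after throw: [b4@11:R b5@12:L b1@14:L b2@15:R b3@16:L]
Beat 11 (R): throw ball4 h=7 -> lands@18:L; in-air after throw: [b5@12:L b1@14:L b2@15:R b3@16:L b4@18:L]
Beat 12 (L): throw ball5 h=1 -> lands@13:R; in-air after throw: [b5@13:R b1@14:L b2@15:R b3@16:L b4@18:L]
Beat 13 (R): throw ball5 h=6 -> lands@19:R; in-air after throw: [b1@14:L b2@15:R b3@16:L b4@18:L b5@19:R]
Beat 14 (L): throw ball1 h=6 -> lands@20:L; in-air after throw: [b2@15:R b3@16:L b4@18:L b5@19:R b1@20:L]
Beat 15 (R): throw ball2 h=7 -> lands@22:L; in-air after throw: [b3@16:L b4@18:L b5@19:R b1@20:L b2@22:L]
Ball 3: thrown@3 h=7 -> first land @10; rethrown@10 h=6 -> second land @16

Answer: 10 16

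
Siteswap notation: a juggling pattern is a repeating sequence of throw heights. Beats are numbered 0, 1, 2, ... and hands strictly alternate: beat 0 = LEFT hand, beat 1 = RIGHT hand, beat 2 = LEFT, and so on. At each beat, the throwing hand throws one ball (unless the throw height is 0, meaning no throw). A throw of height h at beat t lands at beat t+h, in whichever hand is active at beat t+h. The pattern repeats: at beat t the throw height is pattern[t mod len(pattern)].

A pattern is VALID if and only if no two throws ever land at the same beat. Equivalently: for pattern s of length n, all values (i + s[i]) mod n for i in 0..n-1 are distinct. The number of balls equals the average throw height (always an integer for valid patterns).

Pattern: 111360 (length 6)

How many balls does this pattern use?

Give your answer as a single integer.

Pattern = [1, 1, 1, 3, 6, 0], length n = 6
  position 0: throw height = 1, running sum = 1
  position 1: throw height = 1, running sum = 2
  position 2: throw height = 1, running sum = 3
  position 3: throw height = 3, running sum = 6
  position 4: throw height = 6, running sum = 12
  position 5: throw height = 0, running sum = 12
Total sum = 12; balls = sum / n = 12 / 6 = 2

Answer: 2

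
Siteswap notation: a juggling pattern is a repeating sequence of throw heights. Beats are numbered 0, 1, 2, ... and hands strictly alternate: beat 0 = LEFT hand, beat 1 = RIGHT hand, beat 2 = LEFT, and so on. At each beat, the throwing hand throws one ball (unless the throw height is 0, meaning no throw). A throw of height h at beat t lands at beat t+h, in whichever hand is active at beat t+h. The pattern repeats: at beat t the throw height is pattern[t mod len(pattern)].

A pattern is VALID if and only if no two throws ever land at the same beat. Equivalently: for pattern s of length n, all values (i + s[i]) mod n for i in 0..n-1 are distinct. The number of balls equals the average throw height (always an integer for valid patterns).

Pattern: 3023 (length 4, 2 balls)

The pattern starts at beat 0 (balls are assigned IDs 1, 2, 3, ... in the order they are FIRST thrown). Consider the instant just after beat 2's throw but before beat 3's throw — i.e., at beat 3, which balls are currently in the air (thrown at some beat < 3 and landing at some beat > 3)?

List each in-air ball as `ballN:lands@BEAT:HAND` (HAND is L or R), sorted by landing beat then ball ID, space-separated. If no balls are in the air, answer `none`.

Beat 0 (L): throw ball1 h=3 -> lands@3:R; in-air after throw: [b1@3:R]
Beat 2 (L): throw ball2 h=2 -> lands@4:L; in-air after throw: [b1@3:R b2@4:L]
Beat 3 (R): throw ball1 h=3 -> lands@6:L; in-air after throw: [b2@4:L b1@6:L]

Answer: ball2:lands@4:L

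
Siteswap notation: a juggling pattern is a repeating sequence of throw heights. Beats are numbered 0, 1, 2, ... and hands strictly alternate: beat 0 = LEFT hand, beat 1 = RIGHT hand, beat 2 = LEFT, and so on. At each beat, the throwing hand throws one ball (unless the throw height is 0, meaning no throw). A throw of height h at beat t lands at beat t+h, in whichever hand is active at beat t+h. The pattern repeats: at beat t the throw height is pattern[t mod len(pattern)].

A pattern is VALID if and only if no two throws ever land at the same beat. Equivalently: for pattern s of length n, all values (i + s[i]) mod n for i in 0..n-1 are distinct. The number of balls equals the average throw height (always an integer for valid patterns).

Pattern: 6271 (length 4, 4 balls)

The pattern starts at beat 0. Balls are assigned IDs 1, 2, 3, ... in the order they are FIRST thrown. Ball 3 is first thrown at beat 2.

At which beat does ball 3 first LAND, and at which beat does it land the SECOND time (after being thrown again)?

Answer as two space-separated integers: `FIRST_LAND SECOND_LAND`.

Answer: 9 11

Derivation:
Beat 0 (L): throw ball1 h=6 -> lands@6:L; in-air after throw: [b1@6:L]
Beat 1 (R): throw ball2 h=2 -> lands@3:R; in-air after throw: [b2@3:R b1@6:L]
Beat 2 (L): throw ball3 h=7 -> lands@9:R; in-air after throw: [b2@3:R b1@6:L b3@9:R]
Beat 3 (R): throw ball2 h=1 -> lands@4:L; in-air after throw: [b2@4:L b1@6:L b3@9:R]
Beat 4 (L): throw ball2 h=6 -> lands@10:L; in-air after throw: [b1@6:L b3@9:R b2@10:L]
Beat 5 (R): throw ball4 h=2 -> lands@7:R; in-air after throw: [b1@6:L b4@7:R b3@9:R b2@10:L]
Beat 6 (L): throw ball1 h=7 -> lands@13:R; in-air after throw: [b4@7:R b3@9:R b2@10:L b1@13:R]
Beat 7 (R): throw ball4 h=1 -> lands@8:L; in-air after throw: [b4@8:L b3@9:R b2@10:L b1@13:R]
Beat 8 (L): throw ball4 h=6 -> lands@14:L; in-air after throw: [b3@9:R b2@10:L b1@13:R b4@14:L]
Beat 9 (R): throw ball3 h=2 -> lands@11:R; in-air after throw: [b2@10:L b3@11:R b1@13:R b4@14:L]
Beat 10 (L): throw ball2 h=7 -> lands@17:R; in-air after throw: [b3@11:R b1@13:R b4@14:L b2@17:R]
Beat 11 (R): throw ball3 h=1 -> lands@12:L; in-air after throw: [b3@12:L b1@13:R b4@14:L b2@17:R]
Ball 3: thrown@2 h=7 -> first land @9; rethrown@9 h=2 -> second land @11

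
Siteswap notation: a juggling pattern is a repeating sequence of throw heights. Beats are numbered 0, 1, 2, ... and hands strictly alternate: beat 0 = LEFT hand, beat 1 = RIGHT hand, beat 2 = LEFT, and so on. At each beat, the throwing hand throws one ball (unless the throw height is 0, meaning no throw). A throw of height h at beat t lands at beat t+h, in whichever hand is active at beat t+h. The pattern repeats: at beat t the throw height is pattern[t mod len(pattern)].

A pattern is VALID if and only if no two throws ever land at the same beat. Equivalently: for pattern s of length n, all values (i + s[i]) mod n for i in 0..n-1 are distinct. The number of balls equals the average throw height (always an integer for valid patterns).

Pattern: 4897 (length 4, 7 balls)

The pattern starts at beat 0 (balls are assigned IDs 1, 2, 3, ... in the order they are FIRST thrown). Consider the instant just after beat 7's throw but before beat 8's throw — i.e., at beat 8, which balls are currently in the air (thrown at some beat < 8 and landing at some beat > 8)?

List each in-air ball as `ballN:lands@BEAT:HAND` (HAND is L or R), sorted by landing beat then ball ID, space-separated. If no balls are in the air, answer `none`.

Beat 0 (L): throw ball1 h=4 -> lands@4:L; in-air after throw: [b1@4:L]
Beat 1 (R): throw ball2 h=8 -> lands@9:R; in-air after throw: [b1@4:L b2@9:R]
Beat 2 (L): throw ball3 h=9 -> lands@11:R; in-air after throw: [b1@4:L b2@9:R b3@11:R]
Beat 3 (R): throw ball4 h=7 -> lands@10:L; in-air after throw: [b1@4:L b2@9:R b4@10:L b3@11:R]
Beat 4 (L): throw ball1 h=4 -> lands@8:L; in-air after throw: [b1@8:L b2@9:R b4@10:L b3@11:R]
Beat 5 (R): throw ball5 h=8 -> lands@13:R; in-air after throw: [b1@8:L b2@9:R b4@10:L b3@11:R b5@13:R]
Beat 6 (L): throw ball6 h=9 -> lands@15:R; in-air after throw: [b1@8:L b2@9:R b4@10:L b3@11:R b5@13:R b6@15:R]
Beat 7 (R): throw ball7 h=7 -> lands@14:L; in-air after throw: [b1@8:L b2@9:R b4@10:L b3@11:R b5@13:R b7@14:L b6@15:R]
Beat 8 (L): throw ball1 h=4 -> lands@12:L; in-air after throw: [b2@9:R b4@10:L b3@11:R b1@12:L b5@13:R b7@14:L b6@15:R]

Answer: ball2:lands@9:R ball4:lands@10:L ball3:lands@11:R ball5:lands@13:R ball7:lands@14:L ball6:lands@15:R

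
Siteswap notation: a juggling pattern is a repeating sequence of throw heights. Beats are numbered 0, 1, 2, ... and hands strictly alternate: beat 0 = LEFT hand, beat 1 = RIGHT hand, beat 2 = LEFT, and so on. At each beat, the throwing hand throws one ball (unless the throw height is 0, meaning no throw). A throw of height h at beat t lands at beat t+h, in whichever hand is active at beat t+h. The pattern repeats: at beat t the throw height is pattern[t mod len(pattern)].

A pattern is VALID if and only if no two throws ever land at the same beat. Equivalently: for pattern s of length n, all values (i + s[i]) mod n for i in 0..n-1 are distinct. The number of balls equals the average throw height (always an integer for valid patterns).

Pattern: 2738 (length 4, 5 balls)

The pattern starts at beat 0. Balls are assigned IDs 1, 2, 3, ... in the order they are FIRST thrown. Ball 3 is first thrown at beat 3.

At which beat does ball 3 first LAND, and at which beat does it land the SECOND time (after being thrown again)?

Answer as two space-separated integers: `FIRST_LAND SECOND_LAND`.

Answer: 11 19

Derivation:
Beat 0 (L): throw ball1 h=2 -> lands@2:L; in-air after throw: [b1@2:L]
Beat 1 (R): throw ball2 h=7 -> lands@8:L; in-air after throw: [b1@2:L b2@8:L]
Beat 2 (L): throw ball1 h=3 -> lands@5:R; in-air after throw: [b1@5:R b2@8:L]
Beat 3 (R): throw ball3 h=8 -> lands@11:R; in-air after throw: [b1@5:R b2@8:L b3@11:R]
Beat 4 (L): throw ball4 h=2 -> lands@6:L; in-air after throw: [b1@5:R b4@6:L b2@8:L b3@11:R]
Beat 5 (R): throw ball1 h=7 -> lands@12:L; in-air after throw: [b4@6:L b2@8:L b3@11:R b1@12:L]
Beat 6 (L): throw ball4 h=3 -> lands@9:R; in-air after throw: [b2@8:L b4@9:R b3@11:R b1@12:L]
Beat 7 (R): throw ball5 h=8 -> lands@15:R; in-air after throw: [b2@8:L b4@9:R b3@11:R b1@12:L b5@15:R]
Beat 8 (L): throw ball2 h=2 -> lands@10:L; in-air after throw: [b4@9:R b2@10:L b3@11:R b1@12:L b5@15:R]
Beat 9 (R): throw ball4 h=7 -> lands@16:L; in-air after throw: [b2@10:L b3@11:R b1@12:L b5@15:R b4@16:L]
Beat 10 (L): throw ball2 h=3 -> lands@13:R; in-air after throw: [b3@11:R b1@12:L b2@13:R b5@15:R b4@16:L]
Beat 11 (R): throw ball3 h=8 -> lands@19:R; in-air after throw: [b1@12:L b2@13:R b5@15:R b4@16:L b3@19:R]
Beat 12 (L): throw ball1 h=2 -> lands@14:L; in-air after throw: [b2@13:R b1@14:L b5@15:R b4@16:L b3@19:R]
Beat 13 (R): throw ball2 h=7 -> lands@20:L; in-air after throw: [b1@14:L b5@15:R b4@16:L b3@19:R b2@20:L]
Beat 14 (L): throw ball1 h=3 -> lands@17:R; in-air after throw: [b5@15:R b4@16:L b1@17:R b3@19:R b2@20:L]
Beat 15 (R): throw ball5 h=8 -> lands@23:R; in-air after throw: [b4@16:L b1@17:R b3@19:R b2@20:L b5@23:R]
Beat 16 (L): throw ball4 h=2 -> lands@18:L; in-air after throw: [b1@17:R b4@18:L b3@19:R b2@20:L b5@23:R]
Beat 17 (R): throw ball1 h=7 -> lands@24:L; in-air after throw: [b4@18:L b3@19:R b2@20:L b5@23:R b1@24:L]
Beat 18 (L): throw ball4 h=3 -> lands@21:R; in-air after throw: [b3@19:R b2@20:L b4@21:R b5@23:R b1@24:L]
Beat 19 (R): throw ball3 h=8 -> lands@27:R; in-air after throw: [b2@20:L b4@21:R b5@23:R b1@24:L b3@27:R]
Ball 3: thrown@3 h=8 -> first land @11; rethrown@11 h=8 -> second land @19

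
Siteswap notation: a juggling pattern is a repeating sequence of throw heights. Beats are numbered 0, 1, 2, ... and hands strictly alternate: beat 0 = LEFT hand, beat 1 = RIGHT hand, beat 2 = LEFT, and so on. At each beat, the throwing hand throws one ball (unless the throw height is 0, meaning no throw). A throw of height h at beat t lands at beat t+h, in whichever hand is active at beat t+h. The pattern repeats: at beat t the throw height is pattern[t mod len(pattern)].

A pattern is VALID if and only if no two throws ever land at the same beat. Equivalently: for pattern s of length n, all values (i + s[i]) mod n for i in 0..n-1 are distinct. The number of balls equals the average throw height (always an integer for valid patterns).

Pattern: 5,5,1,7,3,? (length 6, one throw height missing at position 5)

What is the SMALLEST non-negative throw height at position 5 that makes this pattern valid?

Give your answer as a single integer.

Answer: 3

Derivation:
i=0: (0 + 5) mod 6 = 5
i=1: (1 + 5) mod 6 = 0
i=2: (2 + 1) mod 6 = 3
i=3: (3 + 7) mod 6 = 4
i=4: (4 + 3) mod 6 = 1
i=5: s[i]=? (unknown)
Known residues: [0, 1, 3, 4, 5]; need a permutation of 0..5, so missing residue r = 2
Need (5 + s) mod 6 = 2; smallest s = (2 - 5) mod 6 = 3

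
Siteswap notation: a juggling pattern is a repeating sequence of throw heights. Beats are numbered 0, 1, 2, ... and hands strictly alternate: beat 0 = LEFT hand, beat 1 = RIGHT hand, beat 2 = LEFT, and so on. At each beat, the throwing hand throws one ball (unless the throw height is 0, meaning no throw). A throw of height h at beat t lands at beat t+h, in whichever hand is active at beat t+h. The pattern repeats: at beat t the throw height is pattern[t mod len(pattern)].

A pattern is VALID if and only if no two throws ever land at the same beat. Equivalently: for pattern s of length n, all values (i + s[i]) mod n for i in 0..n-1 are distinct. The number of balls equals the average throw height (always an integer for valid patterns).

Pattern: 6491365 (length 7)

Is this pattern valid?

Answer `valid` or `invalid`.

i=0: (i + s[i]) mod n = (0 + 6) mod 7 = 6
i=1: (i + s[i]) mod n = (1 + 4) mod 7 = 5
i=2: (i + s[i]) mod n = (2 + 9) mod 7 = 4
i=3: (i + s[i]) mod n = (3 + 1) mod 7 = 4
i=4: (i + s[i]) mod n = (4 + 3) mod 7 = 0
i=5: (i + s[i]) mod n = (5 + 6) mod 7 = 4
i=6: (i + s[i]) mod n = (6 + 5) mod 7 = 4
Residues: [6, 5, 4, 4, 0, 4, 4], distinct: False

Answer: invalid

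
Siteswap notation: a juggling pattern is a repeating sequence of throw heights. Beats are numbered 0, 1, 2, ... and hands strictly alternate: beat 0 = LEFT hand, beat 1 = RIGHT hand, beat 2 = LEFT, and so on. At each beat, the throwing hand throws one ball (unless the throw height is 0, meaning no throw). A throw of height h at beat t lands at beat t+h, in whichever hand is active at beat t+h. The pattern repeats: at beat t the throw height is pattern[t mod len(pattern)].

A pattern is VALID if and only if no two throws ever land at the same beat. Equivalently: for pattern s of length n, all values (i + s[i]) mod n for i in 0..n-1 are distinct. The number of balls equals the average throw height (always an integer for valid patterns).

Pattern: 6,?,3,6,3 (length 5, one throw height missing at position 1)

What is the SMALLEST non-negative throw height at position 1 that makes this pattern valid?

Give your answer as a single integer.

Answer: 2

Derivation:
i=0: (0 + 6) mod 5 = 1
i=1: s[i]=? (unknown)
i=2: (2 + 3) mod 5 = 0
i=3: (3 + 6) mod 5 = 4
i=4: (4 + 3) mod 5 = 2
Known residues: [0, 1, 2, 4]; need a permutation of 0..4, so missing residue r = 3
Need (1 + s) mod 5 = 3; smallest s = (3 - 1) mod 5 = 2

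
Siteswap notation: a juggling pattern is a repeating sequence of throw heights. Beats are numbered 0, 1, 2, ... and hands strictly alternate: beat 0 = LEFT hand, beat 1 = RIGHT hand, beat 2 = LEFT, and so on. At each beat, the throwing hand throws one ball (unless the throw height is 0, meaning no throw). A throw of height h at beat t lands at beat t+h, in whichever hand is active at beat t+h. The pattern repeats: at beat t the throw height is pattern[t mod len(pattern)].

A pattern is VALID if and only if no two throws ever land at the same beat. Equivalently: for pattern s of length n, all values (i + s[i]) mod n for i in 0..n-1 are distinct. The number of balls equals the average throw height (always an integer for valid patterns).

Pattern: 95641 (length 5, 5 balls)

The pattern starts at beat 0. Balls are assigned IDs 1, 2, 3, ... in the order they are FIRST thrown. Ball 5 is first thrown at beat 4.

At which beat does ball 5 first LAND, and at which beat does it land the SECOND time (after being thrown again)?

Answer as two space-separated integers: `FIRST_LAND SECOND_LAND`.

Answer: 5 14

Derivation:
Beat 0 (L): throw ball1 h=9 -> lands@9:R; in-air after throw: [b1@9:R]
Beat 1 (R): throw ball2 h=5 -> lands@6:L; in-air after throw: [b2@6:L b1@9:R]
Beat 2 (L): throw ball3 h=6 -> lands@8:L; in-air after throw: [b2@6:L b3@8:L b1@9:R]
Beat 3 (R): throw ball4 h=4 -> lands@7:R; in-air after throw: [b2@6:L b4@7:R b3@8:L b1@9:R]
Beat 4 (L): throw ball5 h=1 -> lands@5:R; in-air after throw: [b5@5:R b2@6:L b4@7:R b3@8:L b1@9:R]
Beat 5 (R): throw ball5 h=9 -> lands@14:L; in-air after throw: [b2@6:L b4@7:R b3@8:L b1@9:R b5@14:L]
Beat 6 (L): throw ball2 h=5 -> lands@11:R; in-air after throw: [b4@7:R b3@8:L b1@9:R b2@11:R b5@14:L]
Beat 7 (R): throw ball4 h=6 -> lands@13:R; in-air after throw: [b3@8:L b1@9:R b2@11:R b4@13:R b5@14:L]
Beat 8 (L): throw ball3 h=4 -> lands@12:L; in-air after throw: [b1@9:R b2@11:R b3@12:L b4@13:R b5@14:L]
Beat 9 (R): throw ball1 h=1 -> lands@10:L; in-air after throw: [b1@10:L b2@11:R b3@12:L b4@13:R b5@14:L]
Beat 10 (L): throw ball1 h=9 -> lands@19:R; in-air after throw: [b2@11:R b3@12:L b4@13:R b5@14:L b1@19:R]
Beat 11 (R): throw ball2 h=5 -> lands@16:L; in-air after throw: [b3@12:L b4@13:R b5@14:L b2@16:L b1@19:R]
Beat 12 (L): throw ball3 h=6 -> lands@18:L; in-air after throw: [b4@13:R b5@14:L b2@16:L b3@18:L b1@19:R]
Beat 13 (R): throw ball4 h=4 -> lands@17:R; in-air after throw: [b5@14:L b2@16:L b4@17:R b3@18:L b1@19:R]
Beat 14 (L): throw ball5 h=1 -> lands@15:R; in-air after throw: [b5@15:R b2@16:L b4@17:R b3@18:L b1@19:R]
Ball 5: thrown@4 h=1 -> first land @5; rethrown@5 h=9 -> second land @14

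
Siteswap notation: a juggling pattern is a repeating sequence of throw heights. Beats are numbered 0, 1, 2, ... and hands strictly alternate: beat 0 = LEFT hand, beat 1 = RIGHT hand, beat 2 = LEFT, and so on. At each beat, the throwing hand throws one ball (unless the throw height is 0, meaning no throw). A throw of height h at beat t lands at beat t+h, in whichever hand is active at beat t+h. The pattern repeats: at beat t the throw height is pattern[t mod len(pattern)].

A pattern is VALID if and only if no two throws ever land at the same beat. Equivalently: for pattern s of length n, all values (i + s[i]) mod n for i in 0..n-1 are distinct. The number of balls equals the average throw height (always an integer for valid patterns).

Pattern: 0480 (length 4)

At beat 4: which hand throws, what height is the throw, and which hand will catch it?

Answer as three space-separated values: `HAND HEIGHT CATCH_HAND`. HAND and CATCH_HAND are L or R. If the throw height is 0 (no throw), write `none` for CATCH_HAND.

Answer: L 0 none

Derivation:
Beat 4: 4 mod 2 = 0, so hand = L
Throw height = pattern[4 mod 4] = pattern[0] = 0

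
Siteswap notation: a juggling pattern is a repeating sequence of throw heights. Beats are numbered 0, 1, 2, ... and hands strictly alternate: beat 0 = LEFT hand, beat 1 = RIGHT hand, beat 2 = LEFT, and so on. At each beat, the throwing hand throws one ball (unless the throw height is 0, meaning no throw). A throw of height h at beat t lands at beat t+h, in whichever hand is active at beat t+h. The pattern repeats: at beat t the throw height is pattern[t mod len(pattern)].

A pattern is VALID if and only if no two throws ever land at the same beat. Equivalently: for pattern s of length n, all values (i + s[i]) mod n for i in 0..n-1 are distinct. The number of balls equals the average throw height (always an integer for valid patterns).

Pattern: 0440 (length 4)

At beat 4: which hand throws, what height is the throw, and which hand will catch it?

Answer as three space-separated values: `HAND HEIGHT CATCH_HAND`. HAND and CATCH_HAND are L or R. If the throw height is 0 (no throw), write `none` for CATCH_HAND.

Beat 4: 4 mod 2 = 0, so hand = L
Throw height = pattern[4 mod 4] = pattern[0] = 0

Answer: L 0 none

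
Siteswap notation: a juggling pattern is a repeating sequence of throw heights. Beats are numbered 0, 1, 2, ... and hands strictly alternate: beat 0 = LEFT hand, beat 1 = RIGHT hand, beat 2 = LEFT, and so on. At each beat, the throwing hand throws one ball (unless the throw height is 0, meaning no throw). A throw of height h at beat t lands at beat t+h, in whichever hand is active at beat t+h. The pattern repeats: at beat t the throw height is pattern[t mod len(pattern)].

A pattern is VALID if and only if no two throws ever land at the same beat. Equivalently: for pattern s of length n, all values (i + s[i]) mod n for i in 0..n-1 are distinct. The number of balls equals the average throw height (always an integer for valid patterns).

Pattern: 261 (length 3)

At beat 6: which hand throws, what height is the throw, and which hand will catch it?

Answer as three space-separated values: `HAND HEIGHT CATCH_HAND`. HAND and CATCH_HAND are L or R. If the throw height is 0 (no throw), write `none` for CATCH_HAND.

Answer: L 2 L

Derivation:
Beat 6: 6 mod 2 = 0, so hand = L
Throw height = pattern[6 mod 3] = pattern[0] = 2
Lands at beat 6+2=8, 8 mod 2 = 0, so catch hand = L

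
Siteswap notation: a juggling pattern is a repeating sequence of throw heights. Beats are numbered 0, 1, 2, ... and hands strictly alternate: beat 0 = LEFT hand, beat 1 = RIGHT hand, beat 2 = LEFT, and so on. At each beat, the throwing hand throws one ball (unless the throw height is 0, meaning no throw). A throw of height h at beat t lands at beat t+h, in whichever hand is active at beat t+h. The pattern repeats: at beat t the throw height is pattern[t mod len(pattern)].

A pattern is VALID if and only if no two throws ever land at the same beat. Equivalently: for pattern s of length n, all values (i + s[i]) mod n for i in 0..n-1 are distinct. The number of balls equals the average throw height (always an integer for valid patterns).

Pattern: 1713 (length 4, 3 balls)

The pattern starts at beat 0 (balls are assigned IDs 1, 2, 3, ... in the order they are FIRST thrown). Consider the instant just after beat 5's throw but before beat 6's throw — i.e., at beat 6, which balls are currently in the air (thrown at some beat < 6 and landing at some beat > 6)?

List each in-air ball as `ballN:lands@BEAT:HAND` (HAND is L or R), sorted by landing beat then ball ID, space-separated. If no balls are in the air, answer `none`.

Beat 0 (L): throw ball1 h=1 -> lands@1:R; in-air after throw: [b1@1:R]
Beat 1 (R): throw ball1 h=7 -> lands@8:L; in-air after throw: [b1@8:L]
Beat 2 (L): throw ball2 h=1 -> lands@3:R; in-air after throw: [b2@3:R b1@8:L]
Beat 3 (R): throw ball2 h=3 -> lands@6:L; in-air after throw: [b2@6:L b1@8:L]
Beat 4 (L): throw ball3 h=1 -> lands@5:R; in-air after throw: [b3@5:R b2@6:L b1@8:L]
Beat 5 (R): throw ball3 h=7 -> lands@12:L; in-air after throw: [b2@6:L b1@8:L b3@12:L]
Beat 6 (L): throw ball2 h=1 -> lands@7:R; in-air after throw: [b2@7:R b1@8:L b3@12:L]

Answer: ball1:lands@8:L ball3:lands@12:L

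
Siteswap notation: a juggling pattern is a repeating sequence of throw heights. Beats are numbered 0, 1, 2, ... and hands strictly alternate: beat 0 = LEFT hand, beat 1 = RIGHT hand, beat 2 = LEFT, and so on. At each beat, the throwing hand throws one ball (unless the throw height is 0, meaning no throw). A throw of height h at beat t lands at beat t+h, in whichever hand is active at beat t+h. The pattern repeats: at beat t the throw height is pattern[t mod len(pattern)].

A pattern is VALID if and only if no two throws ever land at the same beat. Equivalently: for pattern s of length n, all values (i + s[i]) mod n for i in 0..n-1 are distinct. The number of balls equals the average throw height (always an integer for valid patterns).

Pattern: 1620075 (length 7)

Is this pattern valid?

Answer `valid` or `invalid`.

i=0: (i + s[i]) mod n = (0 + 1) mod 7 = 1
i=1: (i + s[i]) mod n = (1 + 6) mod 7 = 0
i=2: (i + s[i]) mod n = (2 + 2) mod 7 = 4
i=3: (i + s[i]) mod n = (3 + 0) mod 7 = 3
i=4: (i + s[i]) mod n = (4 + 0) mod 7 = 4
i=5: (i + s[i]) mod n = (5 + 7) mod 7 = 5
i=6: (i + s[i]) mod n = (6 + 5) mod 7 = 4
Residues: [1, 0, 4, 3, 4, 5, 4], distinct: False

Answer: invalid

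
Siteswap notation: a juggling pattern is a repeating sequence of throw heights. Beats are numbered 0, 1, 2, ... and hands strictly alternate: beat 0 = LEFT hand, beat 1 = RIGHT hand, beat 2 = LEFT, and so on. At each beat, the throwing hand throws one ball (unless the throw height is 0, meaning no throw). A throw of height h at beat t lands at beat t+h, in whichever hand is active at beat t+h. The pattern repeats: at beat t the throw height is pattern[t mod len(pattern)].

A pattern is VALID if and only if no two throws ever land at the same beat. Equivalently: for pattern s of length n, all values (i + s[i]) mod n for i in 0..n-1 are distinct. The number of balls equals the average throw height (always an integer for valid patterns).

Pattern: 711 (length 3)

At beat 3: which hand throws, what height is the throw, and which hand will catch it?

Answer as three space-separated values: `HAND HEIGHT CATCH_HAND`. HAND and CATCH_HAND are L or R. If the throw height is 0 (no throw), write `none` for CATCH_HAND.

Beat 3: 3 mod 2 = 1, so hand = R
Throw height = pattern[3 mod 3] = pattern[0] = 7
Lands at beat 3+7=10, 10 mod 2 = 0, so catch hand = L

Answer: R 7 L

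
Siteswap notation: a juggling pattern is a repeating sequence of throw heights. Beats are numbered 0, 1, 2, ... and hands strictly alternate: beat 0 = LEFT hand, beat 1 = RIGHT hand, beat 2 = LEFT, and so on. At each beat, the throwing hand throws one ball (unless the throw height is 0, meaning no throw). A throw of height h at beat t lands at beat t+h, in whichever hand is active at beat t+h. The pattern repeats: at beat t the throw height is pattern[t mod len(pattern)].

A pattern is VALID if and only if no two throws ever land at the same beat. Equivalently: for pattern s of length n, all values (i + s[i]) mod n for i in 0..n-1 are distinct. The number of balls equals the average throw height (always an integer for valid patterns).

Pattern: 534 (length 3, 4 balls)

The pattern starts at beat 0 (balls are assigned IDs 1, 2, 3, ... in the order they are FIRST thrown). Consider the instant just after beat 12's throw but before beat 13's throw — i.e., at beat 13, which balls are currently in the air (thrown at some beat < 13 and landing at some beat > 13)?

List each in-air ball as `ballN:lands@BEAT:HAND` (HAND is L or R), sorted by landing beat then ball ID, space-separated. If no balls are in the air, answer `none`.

Answer: ball1:lands@14:L ball3:lands@15:R ball4:lands@17:R

Derivation:
Beat 0 (L): throw ball1 h=5 -> lands@5:R; in-air after throw: [b1@5:R]
Beat 1 (R): throw ball2 h=3 -> lands@4:L; in-air after throw: [b2@4:L b1@5:R]
Beat 2 (L): throw ball3 h=4 -> lands@6:L; in-air after throw: [b2@4:L b1@5:R b3@6:L]
Beat 3 (R): throw ball4 h=5 -> lands@8:L; in-air after throw: [b2@4:L b1@5:R b3@6:L b4@8:L]
Beat 4 (L): throw ball2 h=3 -> lands@7:R; in-air after throw: [b1@5:R b3@6:L b2@7:R b4@8:L]
Beat 5 (R): throw ball1 h=4 -> lands@9:R; in-air after throw: [b3@6:L b2@7:R b4@8:L b1@9:R]
Beat 6 (L): throw ball3 h=5 -> lands@11:R; in-air after throw: [b2@7:R b4@8:L b1@9:R b3@11:R]
Beat 7 (R): throw ball2 h=3 -> lands@10:L; in-air after throw: [b4@8:L b1@9:R b2@10:L b3@11:R]
Beat 8 (L): throw ball4 h=4 -> lands@12:L; in-air after throw: [b1@9:R b2@10:L b3@11:R b4@12:L]
Beat 9 (R): throw ball1 h=5 -> lands@14:L; in-air after throw: [b2@10:L b3@11:R b4@12:L b1@14:L]
Beat 10 (L): throw ball2 h=3 -> lands@13:R; in-air after throw: [b3@11:R b4@12:L b2@13:R b1@14:L]
Beat 11 (R): throw ball3 h=4 -> lands@15:R; in-air after throw: [b4@12:L b2@13:R b1@14:L b3@15:R]
Beat 12 (L): throw ball4 h=5 -> lands@17:R; in-air after throw: [b2@13:R b1@14:L b3@15:R b4@17:R]
Beat 13 (R): throw ball2 h=3 -> lands@16:L; in-air after throw: [b1@14:L b3@15:R b2@16:L b4@17:R]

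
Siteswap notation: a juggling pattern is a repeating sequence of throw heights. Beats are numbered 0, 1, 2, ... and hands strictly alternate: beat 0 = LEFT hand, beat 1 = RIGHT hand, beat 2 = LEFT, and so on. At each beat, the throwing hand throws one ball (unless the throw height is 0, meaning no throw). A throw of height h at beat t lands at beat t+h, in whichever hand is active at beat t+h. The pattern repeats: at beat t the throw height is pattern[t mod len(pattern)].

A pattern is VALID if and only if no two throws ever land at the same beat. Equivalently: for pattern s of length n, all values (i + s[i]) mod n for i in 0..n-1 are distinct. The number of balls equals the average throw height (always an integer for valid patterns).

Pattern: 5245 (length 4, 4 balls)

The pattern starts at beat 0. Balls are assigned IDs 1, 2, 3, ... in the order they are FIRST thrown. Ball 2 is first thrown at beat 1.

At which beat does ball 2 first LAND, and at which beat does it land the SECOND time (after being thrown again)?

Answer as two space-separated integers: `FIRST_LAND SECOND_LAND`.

Answer: 3 8

Derivation:
Beat 0 (L): throw ball1 h=5 -> lands@5:R; in-air after throw: [b1@5:R]
Beat 1 (R): throw ball2 h=2 -> lands@3:R; in-air after throw: [b2@3:R b1@5:R]
Beat 2 (L): throw ball3 h=4 -> lands@6:L; in-air after throw: [b2@3:R b1@5:R b3@6:L]
Beat 3 (R): throw ball2 h=5 -> lands@8:L; in-air after throw: [b1@5:R b3@6:L b2@8:L]
Beat 4 (L): throw ball4 h=5 -> lands@9:R; in-air after throw: [b1@5:R b3@6:L b2@8:L b4@9:R]
Beat 5 (R): throw ball1 h=2 -> lands@7:R; in-air after throw: [b3@6:L b1@7:R b2@8:L b4@9:R]
Beat 6 (L): throw ball3 h=4 -> lands@10:L; in-air after throw: [b1@7:R b2@8:L b4@9:R b3@10:L]
Beat 7 (R): throw ball1 h=5 -> lands@12:L; in-air after throw: [b2@8:L b4@9:R b3@10:L b1@12:L]
Beat 8 (L): throw ball2 h=5 -> lands@13:R; in-air after throw: [b4@9:R b3@10:L b1@12:L b2@13:R]
Ball 2: thrown@1 h=2 -> first land @3; rethrown@3 h=5 -> second land @8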